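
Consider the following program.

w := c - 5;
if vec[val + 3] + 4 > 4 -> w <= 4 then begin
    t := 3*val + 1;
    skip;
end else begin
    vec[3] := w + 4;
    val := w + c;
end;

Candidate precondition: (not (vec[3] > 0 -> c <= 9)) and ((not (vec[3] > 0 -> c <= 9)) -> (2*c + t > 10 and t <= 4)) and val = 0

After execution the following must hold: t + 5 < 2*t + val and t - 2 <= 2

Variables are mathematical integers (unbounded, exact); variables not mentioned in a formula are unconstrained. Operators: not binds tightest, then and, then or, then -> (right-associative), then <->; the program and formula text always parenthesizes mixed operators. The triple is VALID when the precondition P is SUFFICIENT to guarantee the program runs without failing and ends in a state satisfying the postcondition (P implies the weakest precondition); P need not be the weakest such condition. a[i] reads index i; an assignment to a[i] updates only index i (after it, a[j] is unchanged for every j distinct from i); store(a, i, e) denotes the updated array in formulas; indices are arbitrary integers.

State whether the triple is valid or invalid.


Working backward. After the program, the postcondition t + 5 < 2*t + val and t - 2 <= 2 must hold; in canonical form it is t + val > 5 and t <= 4.
Then branch requires 4*val > 4 and 3*val <= 3; else branch requires c + t + w > 5 and t <= 4.
Before the if: ((vec[val + 3] > 0 -> w <= 4) -> (4*val > 4 and 3*val <= 3)) and ((not (vec[val + 3] > 0 -> w <= 4)) -> (c + t + w > 5 and t <= 4))
Before w := c - 5: ((vec[val + 3] > 0 -> c <= 9) -> (4*val > 4 and 3*val <= 3)) and ((not (vec[val + 3] > 0 -> c <= 9)) -> (2*c + t > 10 and t <= 4))
The weakest precondition is ((vec[val + 3] > 0 -> c <= 9) -> (4*val > 4 and 3*val <= 3)) and ((not (vec[val + 3] > 0 -> c <= 9)) -> (2*c + t > 10 and t <= 4)).
Check whether (not (vec[3] > 0 -> c <= 9)) and ((not (vec[3] > 0 -> c <= 9)) -> (2*c + t > 10 and t <= 4)) and val = 0 implies it.
Every state satisfying the precondition satisfies the weakest precondition: the implication holds.
Answer: valid


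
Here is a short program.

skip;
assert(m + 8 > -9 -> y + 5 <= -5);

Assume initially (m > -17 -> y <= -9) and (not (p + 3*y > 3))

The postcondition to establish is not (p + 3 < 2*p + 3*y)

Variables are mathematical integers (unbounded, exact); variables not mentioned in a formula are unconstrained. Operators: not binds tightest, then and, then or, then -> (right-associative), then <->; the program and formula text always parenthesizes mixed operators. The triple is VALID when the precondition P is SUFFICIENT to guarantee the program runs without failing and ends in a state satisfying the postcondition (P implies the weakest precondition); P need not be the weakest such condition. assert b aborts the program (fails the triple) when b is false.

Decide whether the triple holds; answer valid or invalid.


Working backward. After the program, the postcondition not (p + 3 < 2*p + 3*y) must hold; in canonical form it is not (p + 3*y > 3).
Before assert m + 8 > -9 -> y + 5 <= -5: (m > -17 -> y <= -10) and (not (p + 3*y > 3))
Before skip: (m > -17 -> y <= -10) and (not (p + 3*y > 3))
The weakest precondition is (m > -17 -> y <= -10) and (not (p + 3*y > 3)).
Check whether (m > -17 -> y <= -9) and (not (p + 3*y > 3)) implies it.
Countermodel: at the initial state m = -16, p = 30, y = -9, the precondition holds but the weakest precondition fails.
Answer: invalid


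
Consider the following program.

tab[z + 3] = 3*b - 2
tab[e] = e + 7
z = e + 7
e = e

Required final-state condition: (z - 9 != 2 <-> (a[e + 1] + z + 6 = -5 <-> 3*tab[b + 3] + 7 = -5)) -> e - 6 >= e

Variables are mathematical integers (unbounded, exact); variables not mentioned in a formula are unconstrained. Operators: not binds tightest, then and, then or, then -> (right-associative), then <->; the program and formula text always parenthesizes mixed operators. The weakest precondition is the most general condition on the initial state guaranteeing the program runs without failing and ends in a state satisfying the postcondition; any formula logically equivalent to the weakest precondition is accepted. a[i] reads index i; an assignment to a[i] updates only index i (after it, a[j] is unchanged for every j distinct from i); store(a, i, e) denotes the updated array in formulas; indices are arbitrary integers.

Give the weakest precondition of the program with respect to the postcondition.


Working backward. After the program, the postcondition (z - 9 != 2 <-> (a[e + 1] + z + 6 = -5 <-> 3*tab[b + 3] + 7 = -5)) -> e - 6 >= e must hold; in canonical form it is not (z != 11 <-> (a[e + 1] + z = -11 <-> 3*tab[b + 3] = -12)).
Before e := e: not (z != 11 <-> (a[e + 1] + z = -11 <-> 3*tab[b + 3] = -12))
Before z := e + 7: not (e != 4 <-> (a[e + 1] + e = -18 <-> 3*tab[b + 3] = -12))
Before tab[e] := e + 7: not (e != 4 <-> (a[e + 1] + e = -18 <-> 3*store(tab, e, e + 7)[b + 3] = -12))
Before tab[z + 3] := 3*b - 2: not (e != 4 <-> (a[e + 1] + e = -18 <-> 3*store(store(tab, z + 3, 3*b - 2), e, e + 7)[b + 3] = -12))
Answer: WP = not (e != 4 <-> (a[e + 1] + e = -18 <-> 3*store(store(tab, z + 3, 3*b - 2), e, e + 7)[b + 3] = -12))


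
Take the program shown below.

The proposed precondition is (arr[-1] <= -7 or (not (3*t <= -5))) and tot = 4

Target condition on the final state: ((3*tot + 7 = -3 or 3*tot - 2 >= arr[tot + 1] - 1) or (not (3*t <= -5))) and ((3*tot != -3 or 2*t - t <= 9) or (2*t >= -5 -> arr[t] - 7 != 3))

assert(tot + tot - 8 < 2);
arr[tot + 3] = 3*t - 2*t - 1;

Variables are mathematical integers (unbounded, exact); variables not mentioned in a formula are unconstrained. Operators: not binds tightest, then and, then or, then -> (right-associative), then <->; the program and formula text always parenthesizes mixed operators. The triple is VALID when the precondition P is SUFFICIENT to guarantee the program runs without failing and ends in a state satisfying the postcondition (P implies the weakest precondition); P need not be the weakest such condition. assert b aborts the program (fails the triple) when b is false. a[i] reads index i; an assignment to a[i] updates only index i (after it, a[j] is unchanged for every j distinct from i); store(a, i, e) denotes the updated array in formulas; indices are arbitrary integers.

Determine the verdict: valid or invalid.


Working backward. After the program, the postcondition ((3*tot + 7 = -3 or 3*tot - 2 >= arr[tot + 1] - 1) or (not (3*t <= -5))) and ((3*tot != -3 or 2*t - t <= 9) or (2*t >= -5 -> arr[t] - 7 != 3)) must hold; in canonical form it is (3*tot = -10 or 3*tot >= arr[tot + 1] + 1 or (not (3*t <= -5))) and (3*tot != -3 or t <= 9 or (2*t >= -5 -> arr[t] != 10)).
Before arr[tot + 3] := 3*t - 2*t - 1: (3*tot = -10 or 3*tot >= store(arr, tot + 3, t - 1)[tot + 1] + 1 or (not (3*t <= -5))) and (3*tot != -3 or t <= 9 or (2*t >= -5 -> store(arr, tot + 3, t - 1)[t] != 10))
Before assert tot + tot - 8 < 2: 2*tot < 10 and (3*tot = -10 or 3*tot >= store(arr, tot + 3, t - 1)[tot + 1] + 1 or (not (3*t <= -5))) and (3*tot != -3 or t <= 9 or (2*t >= -5 -> store(arr, tot + 3, t - 1)[t] != 10))
The weakest precondition is 2*tot < 10 and (3*tot = -10 or 3*tot >= store(arr, tot + 3, t - 1)[tot + 1] + 1 or (not (3*t <= -5))) and (3*tot != -3 or t <= 9 or (2*t >= -5 -> store(arr, tot + 3, t - 1)[t] != 10)).
Check whether (arr[-1] <= -7 or (not (3*t <= -5))) and tot = 4 implies it.
Countermodel: at the initial state arr = {[-2] = -7, [-1] = -7, [5] = 12, [7] = -7, elsewhere -7}, t = -2, tot = 4, the precondition holds but the weakest precondition fails.
Answer: invalid


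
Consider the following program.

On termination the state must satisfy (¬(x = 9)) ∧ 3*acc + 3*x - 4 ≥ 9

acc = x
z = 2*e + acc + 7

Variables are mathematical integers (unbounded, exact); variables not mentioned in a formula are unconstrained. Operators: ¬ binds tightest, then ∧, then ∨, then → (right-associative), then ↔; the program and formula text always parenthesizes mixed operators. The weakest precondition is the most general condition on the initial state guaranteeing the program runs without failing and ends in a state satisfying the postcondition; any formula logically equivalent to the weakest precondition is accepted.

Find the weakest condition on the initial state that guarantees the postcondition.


Working backward. After the program, the postcondition (¬(x = 9)) ∧ 3*acc + 3*x - 4 ≥ 9 must hold; in canonical form it is (¬(x = 9)) ∧ 3*acc + 3*x ≥ 13.
Before z := 2*e + acc + 7: (¬(x = 9)) ∧ 3*acc + 3*x ≥ 13
Before acc := x: (¬(x = 9)) ∧ 6*x ≥ 13
Answer: WP = (¬(x = 9)) ∧ 6*x ≥ 13


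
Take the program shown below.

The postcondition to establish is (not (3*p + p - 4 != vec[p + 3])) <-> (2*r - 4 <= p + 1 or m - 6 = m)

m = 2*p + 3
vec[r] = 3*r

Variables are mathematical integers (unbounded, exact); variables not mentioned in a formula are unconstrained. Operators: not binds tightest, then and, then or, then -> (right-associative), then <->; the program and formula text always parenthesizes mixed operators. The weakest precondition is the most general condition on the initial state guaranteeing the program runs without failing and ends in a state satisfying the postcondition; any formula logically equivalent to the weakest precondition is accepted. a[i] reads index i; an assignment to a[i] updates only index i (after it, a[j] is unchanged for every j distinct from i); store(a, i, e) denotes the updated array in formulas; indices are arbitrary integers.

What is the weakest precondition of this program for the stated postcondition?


Working backward. After the program, the postcondition (not (3*p + p - 4 != vec[p + 3])) <-> (2*r - 4 <= p + 1 or m - 6 = m) must hold; in canonical form it is (not (4*p != vec[p + 3] + 4)) <-> 2*r <= p + 5.
Before vec[r] := 3*r: (not (4*p != store(vec, r, 3*r)[p + 3] + 4)) <-> 2*r <= p + 5
Before m := 2*p + 3: (not (4*p != store(vec, r, 3*r)[p + 3] + 4)) <-> 2*r <= p + 5
Answer: WP = (not (4*p != store(vec, r, 3*r)[p + 3] + 4)) <-> 2*r <= p + 5


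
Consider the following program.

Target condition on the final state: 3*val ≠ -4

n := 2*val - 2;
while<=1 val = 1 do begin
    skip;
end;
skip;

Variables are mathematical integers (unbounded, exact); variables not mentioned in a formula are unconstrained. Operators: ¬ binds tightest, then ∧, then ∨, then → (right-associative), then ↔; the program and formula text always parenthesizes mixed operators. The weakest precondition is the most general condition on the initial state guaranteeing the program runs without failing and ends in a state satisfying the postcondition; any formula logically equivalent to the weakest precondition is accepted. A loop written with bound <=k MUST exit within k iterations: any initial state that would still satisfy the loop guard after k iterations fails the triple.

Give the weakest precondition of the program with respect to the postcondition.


Working backward. After the program, 3*val ≠ -4 must hold.
Before skip: 3*val ≠ -4
Before the loop (bound <=1), unroll the exhaustion recursion (WP_0 = exit-now case; WP_j = one more guarded iteration, up to j = 1):
  WP_0: (¬(val = 1)) ∧ 3*val ≠ -4
  WP_1: (val = 1 → ((¬(val = 1)) ∧ 3*val ≠ -4)) ∧ ((¬(val = 1)) → 3*val ≠ -4)
So before the loop: (val = 1 → ((¬(val = 1)) ∧ 3*val ≠ -4)) ∧ ((¬(val = 1)) → 3*val ≠ -4)
Before n := 2*val - 2: (val = 1 → ((¬(val = 1)) ∧ 3*val ≠ -4)) ∧ ((¬(val = 1)) → 3*val ≠ -4)
Answer: WP = (val = 1 → ((¬(val = 1)) ∧ 3*val ≠ -4)) ∧ ((¬(val = 1)) → 3*val ≠ -4)


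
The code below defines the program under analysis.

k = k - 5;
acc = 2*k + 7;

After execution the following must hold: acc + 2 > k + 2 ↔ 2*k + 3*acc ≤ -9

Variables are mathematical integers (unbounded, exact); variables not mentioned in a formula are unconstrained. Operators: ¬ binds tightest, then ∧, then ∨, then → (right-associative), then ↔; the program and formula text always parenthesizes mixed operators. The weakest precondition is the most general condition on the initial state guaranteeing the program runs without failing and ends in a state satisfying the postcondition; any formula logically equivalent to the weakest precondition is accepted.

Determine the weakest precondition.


Working backward. After the program, the postcondition acc + 2 > k + 2 ↔ 2*k + 3*acc ≤ -9 must hold; in canonical form it is acc > k ↔ 3*acc + 2*k ≤ -9.
Before acc := 2*k + 7: k > -7 ↔ 8*k ≤ -30
Before k := k - 5: k > -2 ↔ 8*k ≤ 10
Answer: WP = k > -2 ↔ 8*k ≤ 10


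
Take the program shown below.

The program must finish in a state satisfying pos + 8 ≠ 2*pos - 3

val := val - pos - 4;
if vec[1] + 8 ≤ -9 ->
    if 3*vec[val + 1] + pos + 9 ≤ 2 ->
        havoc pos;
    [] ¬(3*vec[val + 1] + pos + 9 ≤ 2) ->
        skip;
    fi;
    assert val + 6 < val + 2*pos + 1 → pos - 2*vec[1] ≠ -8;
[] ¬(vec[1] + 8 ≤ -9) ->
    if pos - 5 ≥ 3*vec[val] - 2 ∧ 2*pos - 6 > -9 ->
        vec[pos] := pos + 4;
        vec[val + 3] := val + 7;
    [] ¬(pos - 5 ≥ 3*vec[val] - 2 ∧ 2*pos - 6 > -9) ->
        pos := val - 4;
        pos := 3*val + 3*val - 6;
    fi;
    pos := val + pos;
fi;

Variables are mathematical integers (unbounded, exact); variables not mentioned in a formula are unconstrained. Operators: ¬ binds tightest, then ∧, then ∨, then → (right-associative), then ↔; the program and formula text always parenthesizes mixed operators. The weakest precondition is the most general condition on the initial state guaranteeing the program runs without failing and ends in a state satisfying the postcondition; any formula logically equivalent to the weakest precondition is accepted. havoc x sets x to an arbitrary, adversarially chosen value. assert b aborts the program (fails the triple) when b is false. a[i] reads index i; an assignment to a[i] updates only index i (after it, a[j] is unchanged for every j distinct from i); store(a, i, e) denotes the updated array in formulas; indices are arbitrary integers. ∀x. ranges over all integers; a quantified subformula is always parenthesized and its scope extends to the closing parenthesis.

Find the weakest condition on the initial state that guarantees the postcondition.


Working backward. After the program, the postcondition pos + 8 ≠ 2*pos - 3 must hold; in canonical form it is pos ≠ 11.
Then branch requires (3*vec[val + 1] + pos ≤ -7 → (∀pos_1. ((2*pos_1 > 5 → pos_1 ≠ 2*vec[1] - 8) ∧ pos_1 ≠ 11))) ∧ ((¬(3*vec[val + 1] + pos ≤ -7)) → ((2*pos > 5 → pos ≠ 2*vec[1] - 8) ∧ pos ≠ 11)); else branch requires ((pos ≥ 3*vec[val] + 3 ∧ 2*pos > -3) → pos + val ≠ 11) ∧ ((¬(pos ≥ 3*vec[val] + 3 ∧ 2*pos > -3)) → 7*val ≠ 17).
Before the if: (vec[1] ≤ -17 → ((3*vec[val + 1] + pos ≤ -7 → (∀pos_1. ((2*pos_1 > 5 → pos_1 ≠ 2*vec[1] - 8) ∧ pos_1 ≠ 11))) ∧ ((¬(3*vec[val + 1] + pos ≤ -7)) → ((2*pos > 5 → pos ≠ 2*vec[1] - 8) ∧ pos ≠ 11)))) ∧ ((¬(vec[1] ≤ -17)) → (((pos ≥ 3*vec[val] + 3 ∧ 2*pos > -3) → pos + val ≠ 11) ∧ ((¬(pos ≥ 3*vec[val] + 3 ∧ 2*pos > -3)) → 7*val ≠ 17)))
Before val := val - pos - 4: (vec[1] ≤ -17 → ((3*vec[-pos + val - 3] + pos ≤ -7 → (∀pos_1. ((2*pos_1 > 5 → pos_1 ≠ 2*vec[1] - 8) ∧ pos_1 ≠ 11))) ∧ ((¬(3*vec[-pos + val - 3] + pos ≤ -7)) → ((2*pos > 5 → pos ≠ 2*vec[1] - 8) ∧ pos ≠ 11)))) ∧ ((¬(vec[1] ≤ -17)) → (((pos ≥ 3*vec[-pos + val - 4] + 3 ∧ 2*pos > -3) → val ≠ 15) ∧ ((¬(pos ≥ 3*vec[-pos + val - 4] + 3 ∧ 2*pos > -3)) → 7*val ≠ 7*pos + 45)))
Answer: WP = (vec[1] ≤ -17 → ((3*vec[-pos + val - 3] + pos ≤ -7 → (∀pos_1. ((2*pos_1 > 5 → pos_1 ≠ 2*vec[1] - 8) ∧ pos_1 ≠ 11))) ∧ ((¬(3*vec[-pos + val - 3] + pos ≤ -7)) → ((2*pos > 5 → pos ≠ 2*vec[1] - 8) ∧ pos ≠ 11)))) ∧ ((¬(vec[1] ≤ -17)) → (((pos ≥ 3*vec[-pos + val - 4] + 3 ∧ 2*pos > -3) → val ≠ 15) ∧ ((¬(pos ≥ 3*vec[-pos + val - 4] + 3 ∧ 2*pos > -3)) → 7*val ≠ 7*pos + 45)))


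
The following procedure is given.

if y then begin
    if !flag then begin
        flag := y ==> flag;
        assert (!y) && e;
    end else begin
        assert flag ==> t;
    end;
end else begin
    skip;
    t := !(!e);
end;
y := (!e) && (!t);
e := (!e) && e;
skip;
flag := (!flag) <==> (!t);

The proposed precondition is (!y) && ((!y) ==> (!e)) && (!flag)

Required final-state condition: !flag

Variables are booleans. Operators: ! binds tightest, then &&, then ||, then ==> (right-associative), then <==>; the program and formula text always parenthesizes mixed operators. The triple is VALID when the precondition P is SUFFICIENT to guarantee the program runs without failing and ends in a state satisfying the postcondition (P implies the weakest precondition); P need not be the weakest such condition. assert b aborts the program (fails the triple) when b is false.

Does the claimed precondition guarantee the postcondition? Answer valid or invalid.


Working backward. After the program, !flag must hold.
Before flag := (!flag) <==> (!t): !((!flag) <==> (!t))
Before skip: !((!flag) <==> (!t))
Before e := (!e) && e: !((!flag) <==> (!t))
Before y := (!e) && (!t): !((!flag) <==> (!t))
Then branch requires ((!flag) ==> ((!y) && e && (!((!(y ==> flag)) <==> (!t))))) && (flag ==> ((flag ==> t) && (!((!flag) <==> (!t))))); else branch requires !((!flag) <==> (!e)).
Before the if: (y ==> (((!flag) ==> ((!y) && e && (!((!(y ==> flag)) <==> (!t))))) && (flag ==> ((flag ==> t) && (!((!flag) <==> (!t))))))) && ((!y) ==> (!((!flag) <==> (!e))))
The weakest precondition is (y ==> (((!flag) ==> ((!y) && e && (!((!(y ==> flag)) <==> (!t))))) && (flag ==> ((flag ==> t) && (!((!flag) <==> (!t))))))) && ((!y) ==> (!((!flag) <==> (!e)))).
Check whether (!y) && ((!y) ==> (!e)) && (!flag) implies it.
Countermodel: at the initial state e = false, flag = false, t = false, y = false, the precondition holds but the weakest precondition fails.
Answer: invalid


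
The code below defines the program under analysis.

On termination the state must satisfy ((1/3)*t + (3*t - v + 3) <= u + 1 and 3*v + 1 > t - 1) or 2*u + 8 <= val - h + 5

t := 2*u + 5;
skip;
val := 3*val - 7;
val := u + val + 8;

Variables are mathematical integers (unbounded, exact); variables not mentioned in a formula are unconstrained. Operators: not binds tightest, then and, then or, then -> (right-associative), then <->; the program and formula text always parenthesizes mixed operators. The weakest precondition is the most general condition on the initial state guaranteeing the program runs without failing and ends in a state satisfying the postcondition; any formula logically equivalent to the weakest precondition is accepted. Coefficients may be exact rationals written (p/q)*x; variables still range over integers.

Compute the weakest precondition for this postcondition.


Working backward. After the program, the postcondition ((1/3)*t + (3*t - v + 3) <= u + 1 and 3*v + 1 > t - 1) or 2*u + 8 <= val - h + 5 must hold; in canonical form it is ((10/3)*t <= u + v - 2 and 3*v > t - 2) or h + 2*u <= val - 3.
Before val := u + val + 8: ((10/3)*t <= u + v - 2 and 3*v > t - 2) or h + u <= val + 5
Before val := 3*val - 7: ((10/3)*t <= u + v - 2 and 3*v > t - 2) or h + u <= 3*val - 2
Before skip: ((10/3)*t <= u + v - 2 and 3*v > t - 2) or h + u <= 3*val - 2
Before t := 2*u + 5: ((17/3)*u <= v - 56/3 and 3*v > 2*u + 3) or h + u <= 3*val - 2
Answer: WP = ((17/3)*u <= v - 56/3 and 3*v > 2*u + 3) or h + u <= 3*val - 2


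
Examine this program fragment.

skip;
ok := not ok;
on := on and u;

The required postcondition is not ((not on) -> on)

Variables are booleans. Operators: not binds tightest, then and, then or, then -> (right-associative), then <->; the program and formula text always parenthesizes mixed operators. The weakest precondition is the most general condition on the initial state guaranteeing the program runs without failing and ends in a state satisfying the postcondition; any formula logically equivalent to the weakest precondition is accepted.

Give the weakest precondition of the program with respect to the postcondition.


Working backward. After the program, not ((not on) -> on) must hold.
Before on := on and u: not ((not (on and u)) -> (on and u))
Before ok := not ok: not ((not (on and u)) -> (on and u))
Before skip: not ((not (on and u)) -> (on and u))
Answer: WP = not ((not (on and u)) -> (on and u))


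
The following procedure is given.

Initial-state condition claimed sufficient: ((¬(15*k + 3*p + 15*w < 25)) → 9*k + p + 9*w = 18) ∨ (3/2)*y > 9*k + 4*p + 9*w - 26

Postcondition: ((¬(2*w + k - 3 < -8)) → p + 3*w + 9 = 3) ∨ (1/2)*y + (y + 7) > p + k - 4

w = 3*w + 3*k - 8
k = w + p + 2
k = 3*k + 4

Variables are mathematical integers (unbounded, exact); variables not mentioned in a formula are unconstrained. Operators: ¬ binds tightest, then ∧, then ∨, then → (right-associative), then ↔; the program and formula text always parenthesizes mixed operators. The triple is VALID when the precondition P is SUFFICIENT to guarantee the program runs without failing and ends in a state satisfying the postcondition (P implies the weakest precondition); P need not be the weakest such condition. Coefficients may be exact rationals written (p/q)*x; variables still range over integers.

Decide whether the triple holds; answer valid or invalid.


Working backward. After the program, the postcondition ((¬(2*w + k - 3 < -8)) → p + 3*w + 9 = 3) ∨ (1/2)*y + (y + 7) > p + k - 4 must hold; in canonical form it is ((¬(k + 2*w < -5)) → p + 3*w = -6) ∨ (3/2)*y > k + p - 11.
Before k := 3*k + 4: ((¬(3*k + 2*w < -9)) → p + 3*w = -6) ∨ (3/2)*y > 3*k + p - 7
Before k := w + p + 2: ((¬(3*p + 5*w < -15)) → p + 3*w = -6) ∨ (3/2)*y > 4*p + 3*w - 1
Before w := 3*w + 3*k - 8: ((¬(15*k + 3*p + 15*w < 25)) → 9*k + p + 9*w = 18) ∨ (3/2)*y > 9*k + 4*p + 9*w - 25
The weakest precondition is ((¬(15*k + 3*p + 15*w < 25)) → 9*k + p + 9*w = 18) ∨ (3/2)*y > 9*k + 4*p + 9*w - 25.
Check whether ((¬(15*k + 3*p + 15*w < 25)) → 9*k + p + 9*w = 18) ∨ (3/2)*y > 9*k + 4*p + 9*w - 26 implies it.
Countermodel: at the initial state k = 2, p = 1, w = 0, y = -2, the precondition holds but the weakest precondition fails.
Answer: invalid


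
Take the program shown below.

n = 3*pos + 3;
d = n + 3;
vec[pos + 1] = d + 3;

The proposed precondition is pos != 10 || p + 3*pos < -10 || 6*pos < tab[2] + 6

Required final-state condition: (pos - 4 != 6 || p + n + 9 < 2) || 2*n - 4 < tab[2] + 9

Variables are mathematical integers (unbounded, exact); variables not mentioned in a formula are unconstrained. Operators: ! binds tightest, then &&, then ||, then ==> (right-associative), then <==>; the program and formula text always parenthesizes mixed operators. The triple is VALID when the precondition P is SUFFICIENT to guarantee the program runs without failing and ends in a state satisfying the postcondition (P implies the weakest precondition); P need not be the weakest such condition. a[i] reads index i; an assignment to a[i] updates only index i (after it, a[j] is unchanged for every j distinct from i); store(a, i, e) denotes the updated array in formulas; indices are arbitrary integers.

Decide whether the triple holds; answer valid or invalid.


Working backward. After the program, the postcondition (pos - 4 != 6 || p + n + 9 < 2) || 2*n - 4 < tab[2] + 9 must hold; in canonical form it is pos != 10 || n + p < -7 || 2*n < tab[2] + 13.
Before vec[pos + 1] := d + 3: pos != 10 || n + p < -7 || 2*n < tab[2] + 13
Before d := n + 3: pos != 10 || n + p < -7 || 2*n < tab[2] + 13
Before n := 3*pos + 3: pos != 10 || p + 3*pos < -10 || 6*pos < tab[2] + 7
The weakest precondition is pos != 10 || p + 3*pos < -10 || 6*pos < tab[2] + 7.
Check whether pos != 10 || p + 3*pos < -10 || 6*pos < tab[2] + 6 implies it.
Every state satisfying the precondition satisfies the weakest precondition: the implication holds.
Answer: valid


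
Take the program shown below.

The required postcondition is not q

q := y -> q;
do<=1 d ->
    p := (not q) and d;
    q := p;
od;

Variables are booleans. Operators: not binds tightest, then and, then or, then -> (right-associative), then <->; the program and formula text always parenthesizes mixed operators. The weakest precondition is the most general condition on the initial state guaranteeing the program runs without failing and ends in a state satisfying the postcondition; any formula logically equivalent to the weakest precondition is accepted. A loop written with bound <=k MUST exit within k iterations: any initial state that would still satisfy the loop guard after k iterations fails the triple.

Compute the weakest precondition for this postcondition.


Working backward. After the program, not q must hold.
Before the loop (bound <=1), unroll the exhaustion recursion (WP_0 = exit-now case; WP_j = one more guarded iteration, up to j = 1):
  WP_0: (not d) and (not q)
  WP_1: (d -> ((not d) and (not ((not q) and d)))) and ((not d) -> (not q))
So before the loop: (d -> ((not d) and (not ((not q) and d)))) and ((not d) -> (not q))
Before q := y -> q: (d -> ((not d) and (not ((not (y -> q)) and d)))) and ((not d) -> (not (y -> q)))
Answer: WP = (d -> ((not d) and (not ((not (y -> q)) and d)))) and ((not d) -> (not (y -> q)))


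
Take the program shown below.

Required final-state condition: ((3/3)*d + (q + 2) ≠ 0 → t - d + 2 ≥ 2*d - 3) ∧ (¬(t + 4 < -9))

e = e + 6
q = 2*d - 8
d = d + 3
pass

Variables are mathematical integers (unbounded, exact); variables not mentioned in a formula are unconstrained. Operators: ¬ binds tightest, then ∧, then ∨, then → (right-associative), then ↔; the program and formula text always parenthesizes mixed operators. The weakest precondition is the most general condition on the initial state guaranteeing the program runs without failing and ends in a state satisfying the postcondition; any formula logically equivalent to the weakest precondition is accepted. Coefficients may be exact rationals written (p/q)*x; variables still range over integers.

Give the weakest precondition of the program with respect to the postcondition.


Working backward. After the program, the postcondition ((3/3)*d + (q + 2) ≠ 0 → t - d + 2 ≥ 2*d - 3) ∧ (¬(t + 4 < -9)) must hold; in canonical form it is (d + q ≠ -2 → t ≥ 3*d - 5) ∧ (¬(t < -13)).
Before skip: (d + q ≠ -2 → t ≥ 3*d - 5) ∧ (¬(t < -13))
Before d := d + 3: (d + q ≠ -5 → t ≥ 3*d + 4) ∧ (¬(t < -13))
Before q := 2*d - 8: (3*d ≠ 3 → t ≥ 3*d + 4) ∧ (¬(t < -13))
Before e := e + 6: (3*d ≠ 3 → t ≥ 3*d + 4) ∧ (¬(t < -13))
Answer: WP = (3*d ≠ 3 → t ≥ 3*d + 4) ∧ (¬(t < -13))


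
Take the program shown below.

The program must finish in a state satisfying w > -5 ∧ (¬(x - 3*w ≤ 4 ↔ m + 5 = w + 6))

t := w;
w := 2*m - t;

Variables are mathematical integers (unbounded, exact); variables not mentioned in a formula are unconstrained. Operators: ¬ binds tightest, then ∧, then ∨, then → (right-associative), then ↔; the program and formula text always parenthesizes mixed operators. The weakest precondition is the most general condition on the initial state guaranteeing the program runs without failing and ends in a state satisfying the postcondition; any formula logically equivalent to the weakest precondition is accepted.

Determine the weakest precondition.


Working backward. After the program, the postcondition w > -5 ∧ (¬(x - 3*w ≤ 4 ↔ m + 5 = w + 6)) must hold; in canonical form it is w > -5 ∧ (¬(x ≤ 3*w + 4 ↔ m = w + 1)).
Before w := 2*m - t: 2*m > t - 5 ∧ (¬(3*t + x ≤ 6*m + 4 ↔ t = m + 1))
Before t := w: 2*m > w - 5 ∧ (¬(3*w + x ≤ 6*m + 4 ↔ w = m + 1))
Answer: WP = 2*m > w - 5 ∧ (¬(3*w + x ≤ 6*m + 4 ↔ w = m + 1))


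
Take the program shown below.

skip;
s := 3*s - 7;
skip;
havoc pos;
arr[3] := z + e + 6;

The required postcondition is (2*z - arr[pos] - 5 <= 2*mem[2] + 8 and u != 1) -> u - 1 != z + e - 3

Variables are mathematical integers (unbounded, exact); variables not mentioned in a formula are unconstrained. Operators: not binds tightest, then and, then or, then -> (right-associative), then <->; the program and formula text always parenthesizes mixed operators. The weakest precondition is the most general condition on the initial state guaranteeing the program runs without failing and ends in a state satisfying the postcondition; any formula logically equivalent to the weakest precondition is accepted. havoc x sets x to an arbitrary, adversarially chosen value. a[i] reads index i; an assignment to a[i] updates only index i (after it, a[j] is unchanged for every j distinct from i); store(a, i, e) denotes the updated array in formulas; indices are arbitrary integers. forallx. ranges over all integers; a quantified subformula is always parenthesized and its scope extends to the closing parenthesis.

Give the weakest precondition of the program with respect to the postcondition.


Working backward. After the program, the postcondition (2*z - arr[pos] - 5 <= 2*mem[2] + 8 and u != 1) -> u - 1 != z + e - 3 must hold; in canonical form it is (2*z <= arr[pos] + 2*mem[2] + 13 and u != 1) -> u != e + z - 2.
Before arr[3] := z + e + 6: (2*z <= 2*mem[2] + store(arr, 3, e + z + 6)[pos] + 13 and u != 1) -> u != e + z - 2
Before havoc pos: forall pos_1. ((2*z <= 2*mem[2] + store(arr, 3, e + z + 6)[pos_1] + 13 and u != 1) -> u != e + z - 2)
Before skip: forall pos_1. ((2*z <= 2*mem[2] + store(arr, 3, e + z + 6)[pos_1] + 13 and u != 1) -> u != e + z - 2)
Before s := 3*s - 7: forall pos_1. ((2*z <= 2*mem[2] + store(arr, 3, e + z + 6)[pos_1] + 13 and u != 1) -> u != e + z - 2)
Before skip: forall pos_1. ((2*z <= 2*mem[2] + store(arr, 3, e + z + 6)[pos_1] + 13 and u != 1) -> u != e + z - 2)
Answer: WP = forall pos_1. ((2*z <= 2*mem[2] + store(arr, 3, e + z + 6)[pos_1] + 13 and u != 1) -> u != e + z - 2)


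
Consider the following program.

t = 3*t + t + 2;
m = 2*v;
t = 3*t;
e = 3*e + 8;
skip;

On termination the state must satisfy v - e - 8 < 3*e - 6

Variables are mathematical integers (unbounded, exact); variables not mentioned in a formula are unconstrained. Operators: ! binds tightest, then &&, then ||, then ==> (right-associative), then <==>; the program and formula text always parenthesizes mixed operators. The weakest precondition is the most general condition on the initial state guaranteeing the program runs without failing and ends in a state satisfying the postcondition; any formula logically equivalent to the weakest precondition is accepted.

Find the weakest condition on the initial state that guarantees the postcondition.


Working backward. After the program, the postcondition v - e - 8 < 3*e - 6 must hold; in canonical form it is v < 4*e + 2.
Before skip: v < 4*e + 2
Before e := 3*e + 8: v < 12*e + 34
Before t := 3*t: v < 12*e + 34
Before m := 2*v: v < 12*e + 34
Before t := 3*t + t + 2: v < 12*e + 34
Answer: WP = v < 12*e + 34


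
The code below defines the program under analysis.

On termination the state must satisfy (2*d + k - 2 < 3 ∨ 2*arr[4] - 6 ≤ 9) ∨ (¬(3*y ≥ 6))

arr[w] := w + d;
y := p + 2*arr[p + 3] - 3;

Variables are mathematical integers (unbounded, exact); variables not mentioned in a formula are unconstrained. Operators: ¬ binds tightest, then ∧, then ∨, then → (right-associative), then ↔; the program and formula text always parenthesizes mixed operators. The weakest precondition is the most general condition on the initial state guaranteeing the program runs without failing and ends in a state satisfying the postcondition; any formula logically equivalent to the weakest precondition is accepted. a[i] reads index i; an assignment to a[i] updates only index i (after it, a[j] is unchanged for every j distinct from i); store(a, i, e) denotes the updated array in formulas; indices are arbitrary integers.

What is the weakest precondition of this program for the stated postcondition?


Working backward. After the program, the postcondition (2*d + k - 2 < 3 ∨ 2*arr[4] - 6 ≤ 9) ∨ (¬(3*y ≥ 6)) must hold; in canonical form it is 2*d + k < 5 ∨ 2*arr[4] ≤ 15 ∨ (¬(3*y ≥ 6)).
Before y := p + 2*arr[p + 3] - 3: 2*d + k < 5 ∨ 2*arr[4] ≤ 15 ∨ (¬(6*arr[p + 3] + 3*p ≥ 15))
Before arr[w] := w + d: 2*d + k < 5 ∨ 2*store(arr, w, d + w)[4] ≤ 15 ∨ (¬(6*store(arr, w, d + w)[p + 3] + 3*p ≥ 15))
Answer: WP = 2*d + k < 5 ∨ 2*store(arr, w, d + w)[4] ≤ 15 ∨ (¬(6*store(arr, w, d + w)[p + 3] + 3*p ≥ 15))


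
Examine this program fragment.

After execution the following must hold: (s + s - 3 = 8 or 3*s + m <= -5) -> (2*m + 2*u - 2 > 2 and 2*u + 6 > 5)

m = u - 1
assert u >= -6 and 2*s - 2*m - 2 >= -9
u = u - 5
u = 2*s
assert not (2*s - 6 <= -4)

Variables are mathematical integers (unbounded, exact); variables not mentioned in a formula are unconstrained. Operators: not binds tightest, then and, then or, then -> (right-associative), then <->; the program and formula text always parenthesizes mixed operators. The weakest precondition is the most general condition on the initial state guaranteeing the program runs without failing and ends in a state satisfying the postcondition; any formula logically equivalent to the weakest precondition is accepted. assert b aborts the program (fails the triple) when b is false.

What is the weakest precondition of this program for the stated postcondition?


Working backward. After the program, the postcondition (s + s - 3 = 8 or 3*s + m <= -5) -> (2*m + 2*u - 2 > 2 and 2*u + 6 > 5) must hold; in canonical form it is (2*s = 11 or m + 3*s <= -5) -> (2*m + 2*u > 4 and 2*u > -1).
Before assert not (2*s - 6 <= -4): (not (2*s <= 2)) and ((2*s = 11 or m + 3*s <= -5) -> (2*m + 2*u > 4 and 2*u > -1))
Before u := 2*s: (not (2*s <= 2)) and ((2*s = 11 or m + 3*s <= -5) -> (2*m + 4*s > 4 and 4*s > -1))
Before u := u - 5: (not (2*s <= 2)) and ((2*s = 11 or m + 3*s <= -5) -> (2*m + 4*s > 4 and 4*s > -1))
Before assert u >= -6 and 2*s - 2*m - 2 >= -9: u >= -6 and 2*s >= 2*m - 7 and (not (2*s <= 2)) and ((2*s = 11 or m + 3*s <= -5) -> (2*m + 4*s > 4 and 4*s > -1))
Before m := u - 1: u >= -6 and 2*s >= 2*u - 9 and (not (2*s <= 2)) and ((2*s = 11 or 3*s + u <= -4) -> (4*s + 2*u > 6 and 4*s > -1))
Answer: WP = u >= -6 and 2*s >= 2*u - 9 and (not (2*s <= 2)) and ((2*s = 11 or 3*s + u <= -4) -> (4*s + 2*u > 6 and 4*s > -1))


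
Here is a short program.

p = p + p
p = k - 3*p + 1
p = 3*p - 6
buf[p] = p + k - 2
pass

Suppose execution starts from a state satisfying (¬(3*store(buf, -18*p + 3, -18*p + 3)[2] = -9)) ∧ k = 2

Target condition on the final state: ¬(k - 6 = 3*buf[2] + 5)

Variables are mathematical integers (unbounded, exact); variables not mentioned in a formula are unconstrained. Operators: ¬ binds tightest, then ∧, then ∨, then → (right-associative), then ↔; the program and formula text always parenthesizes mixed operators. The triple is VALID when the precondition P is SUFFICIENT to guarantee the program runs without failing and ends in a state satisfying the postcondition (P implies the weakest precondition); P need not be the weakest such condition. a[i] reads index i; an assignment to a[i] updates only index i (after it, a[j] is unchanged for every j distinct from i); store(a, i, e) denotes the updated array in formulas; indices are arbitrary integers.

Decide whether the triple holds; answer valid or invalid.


Working backward. After the program, the postcondition ¬(k - 6 = 3*buf[2] + 5) must hold; in canonical form it is ¬(k = 3*buf[2] + 11).
Before skip: ¬(k = 3*buf[2] + 11)
Before buf[p] := p + k - 2: ¬(k = 3*store(buf, p, k + p - 2)[2] + 11)
Before p := 3*p - 6: ¬(k = 3*store(buf, 3*p - 6, k + 3*p - 8)[2] + 11)
Before p := k - 3*p + 1: ¬(k = 3*store(buf, 3*k - 9*p - 3, 4*k - 9*p - 5)[2] + 11)
Before p := p + p: ¬(k = 3*store(buf, 3*k - 18*p - 3, 4*k - 18*p - 5)[2] + 11)
The weakest precondition is ¬(k = 3*store(buf, 3*k - 18*p - 3, 4*k - 18*p - 5)[2] + 11).
Check whether (¬(3*store(buf, -18*p + 3, -18*p + 3)[2] = -9)) ∧ k = 2 implies it.
Every state satisfying the precondition satisfies the weakest precondition: the implication holds.
Answer: valid


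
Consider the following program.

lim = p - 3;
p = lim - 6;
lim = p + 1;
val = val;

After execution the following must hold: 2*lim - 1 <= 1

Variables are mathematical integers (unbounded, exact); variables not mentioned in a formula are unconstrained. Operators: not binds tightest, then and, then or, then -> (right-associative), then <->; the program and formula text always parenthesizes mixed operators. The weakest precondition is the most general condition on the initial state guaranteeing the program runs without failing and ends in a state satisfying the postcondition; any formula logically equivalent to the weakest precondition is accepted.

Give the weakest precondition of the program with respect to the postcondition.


Working backward. After the program, the postcondition 2*lim - 1 <= 1 must hold; in canonical form it is 2*lim <= 2.
Before val := val: 2*lim <= 2
Before lim := p + 1: 2*p <= 0
Before p := lim - 6: 2*lim <= 12
Before lim := p - 3: 2*p <= 18
Answer: WP = 2*p <= 18


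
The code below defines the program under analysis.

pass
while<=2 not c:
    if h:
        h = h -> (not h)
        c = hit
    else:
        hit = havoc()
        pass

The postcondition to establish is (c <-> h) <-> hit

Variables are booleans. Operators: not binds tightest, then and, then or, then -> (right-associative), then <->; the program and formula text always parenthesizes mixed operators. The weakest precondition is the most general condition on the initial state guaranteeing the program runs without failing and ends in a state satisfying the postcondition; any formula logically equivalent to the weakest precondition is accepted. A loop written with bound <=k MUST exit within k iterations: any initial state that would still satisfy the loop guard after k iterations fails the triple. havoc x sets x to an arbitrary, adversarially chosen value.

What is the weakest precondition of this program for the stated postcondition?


Working backward. After the program, (c <-> h) <-> hit must hold.
Before the loop (bound <=2), unroll the exhaustion recursion (WP_0 = exit-now case; WP_j = one more guarded iteration, up to j = 2):
  WP_0: c and ((c <-> h) <-> hit)
  WP_1: ((not c) -> ((h -> (hit and ((hit <-> (h -> (not h))) <-> hit))) and h)) and (c -> ((c <-> h) <-> hit))
  WP_2: ((not c) -> ((h -> (((not hit) -> (((h -> (not h)) -> (hit and ((hit <-> ((h -> (not h)) -> (not (h -> (not h))))) <-> hit))) and (h -> (not h)))) and (hit -> ((hit <-> (h -> (not h))) <-> hit)))) and ((not h) -> (((not c) -> ((h -> (h -> (not h))) and h)) and (c -> (c <-> h)) and c and (c -> (not (c <-> h))))))) and (c -> ((c <-> h) <-> hit))
So before the loop: ((not c) -> ((h -> (((not hit) -> (((h -> (not h)) -> (hit and ((hit <-> ((h -> (not h)) -> (not (h -> (not h))))) <-> hit))) and (h -> (not h)))) and (hit -> ((hit <-> (h -> (not h))) <-> hit)))) and ((not h) -> (((not c) -> ((h -> (h -> (not h))) and h)) and (c -> (c <-> h)) and c and (c -> (not (c <-> h))))))) and (c -> ((c <-> h) <-> hit))
Before skip: ((not c) -> ((h -> (((not hit) -> (((h -> (not h)) -> (hit and ((hit <-> ((h -> (not h)) -> (not (h -> (not h))))) <-> hit))) and (h -> (not h)))) and (hit -> ((hit <-> (h -> (not h))) <-> hit)))) and ((not h) -> (((not c) -> ((h -> (h -> (not h))) and h)) and (c -> (c <-> h)) and c and (c -> (not (c <-> h))))))) and (c -> ((c <-> h) <-> hit))
Answer: WP = ((not c) -> ((h -> (((not hit) -> (((h -> (not h)) -> (hit and ((hit <-> ((h -> (not h)) -> (not (h -> (not h))))) <-> hit))) and (h -> (not h)))) and (hit -> ((hit <-> (h -> (not h))) <-> hit)))) and ((not h) -> (((not c) -> ((h -> (h -> (not h))) and h)) and (c -> (c <-> h)) and c and (c -> (not (c <-> h))))))) and (c -> ((c <-> h) <-> hit))


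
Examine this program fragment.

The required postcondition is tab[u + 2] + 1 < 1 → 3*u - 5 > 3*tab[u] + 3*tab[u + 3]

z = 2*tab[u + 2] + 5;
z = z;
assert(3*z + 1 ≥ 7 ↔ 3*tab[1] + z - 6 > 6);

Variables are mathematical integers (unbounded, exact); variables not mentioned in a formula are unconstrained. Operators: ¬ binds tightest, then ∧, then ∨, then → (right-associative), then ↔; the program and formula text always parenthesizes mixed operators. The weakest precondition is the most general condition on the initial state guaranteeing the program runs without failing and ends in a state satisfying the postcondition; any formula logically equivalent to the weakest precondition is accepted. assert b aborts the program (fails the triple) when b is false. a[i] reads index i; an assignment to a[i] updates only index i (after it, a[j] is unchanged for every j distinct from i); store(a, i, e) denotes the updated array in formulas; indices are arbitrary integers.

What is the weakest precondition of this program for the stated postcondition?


Working backward. After the program, the postcondition tab[u + 2] + 1 < 1 → 3*u - 5 > 3*tab[u] + 3*tab[u + 3] must hold; in canonical form it is tab[u + 2] < 0 → 3*u > 3*tab[u + 3] + 3*tab[u] + 5.
Before assert 3*z + 1 ≥ 7 ↔ 3*tab[1] + z - 6 > 6: (3*z ≥ 6 ↔ 3*tab[1] + z > 12) ∧ (tab[u + 2] < 0 → 3*u > 3*tab[u + 3] + 3*tab[u] + 5)
Before z := z: (3*z ≥ 6 ↔ 3*tab[1] + z > 12) ∧ (tab[u + 2] < 0 → 3*u > 3*tab[u + 3] + 3*tab[u] + 5)
Before z := 2*tab[u + 2] + 5: (6*tab[u + 2] ≥ -9 ↔ 2*tab[u + 2] + 3*tab[1] > 7) ∧ (tab[u + 2] < 0 → 3*u > 3*tab[u + 3] + 3*tab[u] + 5)
Answer: WP = (6*tab[u + 2] ≥ -9 ↔ 2*tab[u + 2] + 3*tab[1] > 7) ∧ (tab[u + 2] < 0 → 3*u > 3*tab[u + 3] + 3*tab[u] + 5)
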